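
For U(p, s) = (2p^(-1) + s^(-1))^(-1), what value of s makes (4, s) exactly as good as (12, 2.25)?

U depends on (p, s) only through S = 2p^(-1) + s^(-1), so equal utility means equal S. At (12, 2.25): S = 11/18.
With p = 4: 2·4^(-1) = 0.5, so s^(-1) = 11/18 − 0.5 = 1/9.
Hence s = 1/(1/9) = 9.
Check: U(4, 9) = 1.6364.

s = 9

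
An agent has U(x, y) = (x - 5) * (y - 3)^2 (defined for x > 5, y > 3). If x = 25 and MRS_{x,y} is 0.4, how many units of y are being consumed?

y = 19

MU_x = (y−3)^2, MU_y = 2·(x−5)·(y−3).
MRS = (1/2)·(y−3)/(x−5).
Substitute x = 25: MRS = (y − 3)/40. Setting this equal to 0.4 gives y − 3 = 0.4·40 = 16, so y = 19.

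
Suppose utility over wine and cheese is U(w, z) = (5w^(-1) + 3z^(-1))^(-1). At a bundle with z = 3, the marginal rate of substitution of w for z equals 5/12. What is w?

w = 6

For CES with ρ = -1, MRS = (5/3)·(z/w)^2.
Setting (5/3)·(3/w)^2 = 5/12 gives (3/w)^2 = 0.25, so 3/w = 0.5 and w = 6.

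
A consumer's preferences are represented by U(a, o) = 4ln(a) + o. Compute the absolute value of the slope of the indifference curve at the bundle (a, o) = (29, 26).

MU_a = 4/a, MU_o = 1.
MRS = 4/a ÷ 1.
At (29, 26): MRS = 4/29.
So at (29, 26) the consumer would give up 4/29 units of o for one more unit of a.

MRS = 4/29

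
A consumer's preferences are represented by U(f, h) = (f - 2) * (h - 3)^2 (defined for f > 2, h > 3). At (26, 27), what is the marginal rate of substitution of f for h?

MRS = 0.5

MU_f = (h−3)^2, MU_h = 2·(f−2)·(h−3).
MRS = (1/2)·(h−3)/(f−2).
At (26, 27): MRS = 0.5.
That is, one extra unit of f is worth 0.5 units of h at the margin.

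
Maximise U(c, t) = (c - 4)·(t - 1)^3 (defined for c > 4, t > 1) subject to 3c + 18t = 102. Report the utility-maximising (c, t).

MU_c = (t−1)^3, MU_t = 3·(c−4)·(t−1)^2.
MRS = (1/3)·(t−1)/(c−4).
Tangency: set MRS = p_c/p_t = 3/18 = 1/6.
So (1/3)·(t − 1)/(c − 4) = 1/6, i.e. (t − 1) = 0.5·(c − 4).
Rewrite the budget in excess-of-subsistence terms: 3·(c − 4) + 18·(t − 1) = 102 − 3·4 − 18·1 = 72.
Substituting, 12·(c − 4) = 72, so c − 4 = 6 and c* = 10.
Then t − 1 = 0.5·6 = 3, so t* = 4.

c* = 10, t* = 4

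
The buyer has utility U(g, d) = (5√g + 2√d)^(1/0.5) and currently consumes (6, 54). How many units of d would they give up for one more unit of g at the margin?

MRS = 7.5

For CES with ρ = 0.5, MRS = (5/2)·√(d/g).
At (6, 54): MRS = 7.5.
So at (6, 54) the consumer would give up 7.5 units of d for one more unit of g.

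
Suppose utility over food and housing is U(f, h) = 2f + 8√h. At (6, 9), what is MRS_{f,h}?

MU_f = 2, MU_h = 8/(2√h).
MRS = 2 ÷ (8/(2√h)).
At (6, 9): MRS = 1.5.
So at (6, 9) the consumer would give up 1.5 units of h for one more unit of f.

MRS = 1.5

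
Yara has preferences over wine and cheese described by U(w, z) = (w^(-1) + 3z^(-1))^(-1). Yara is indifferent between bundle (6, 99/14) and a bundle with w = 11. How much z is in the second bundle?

U depends on (w, z) only through S = w^(-1) + 3z^(-1), so equal utility means equal S. At (6, 99/14): S = 13/22.
With w = 11: 11^(-1) = 1/11, so 3z^(-1) = 13/22 − 1/11 = 0.5, i.e. z^(-1) = 1/6.
Hence z = 1/(1/6) = 6.
Check: U(11, 6) = 1.6923.

z = 6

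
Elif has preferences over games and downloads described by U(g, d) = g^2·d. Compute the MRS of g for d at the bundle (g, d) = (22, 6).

MRS = 6/11

MU_g = 2·g·d and MU_d = g^2.
MRS = MU_g/MU_d = (2/1)·d/g.
At (22, 6): MRS = 6/11.
That is, one extra unit of g is worth 6/11 units of d at the margin.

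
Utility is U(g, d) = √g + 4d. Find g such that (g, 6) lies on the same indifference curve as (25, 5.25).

g = 4

U(25, 5.25) = 26.
Set U(g, 6) = 26 and solve.
With d = 6: √g = 26 − 4·6 = 2, so √g = 2 and g = 4.
Check: U(4, 6) = 26.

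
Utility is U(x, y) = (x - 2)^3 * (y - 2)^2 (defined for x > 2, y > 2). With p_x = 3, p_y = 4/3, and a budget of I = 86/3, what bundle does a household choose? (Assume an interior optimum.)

x* = 6, y* = 8

MU_x = 3·(x−2)^2·(y−2)^2, MU_y = 2·(x−2)^3·(y−2).
MRS = (3/2)·(y−2)/(x−2).
Tangency: set MRS = p_x/p_y = 3/(4/3) = 2.25.
So (3/2)·(y − 2)/(x − 2) = 2.25, i.e. (y − 2) = 1.5·(x − 2).
Rewrite the budget in excess-of-subsistence terms: 3·(x − 2) + (4/3)·(y − 2) = 86/3 − 3·2 − (4/3)·2 = 20.
Substituting, 5·(x − 2) = 20, so x − 2 = 4 and x* = 6.
Then y − 2 = 1.5·4 = 6, so y* = 8.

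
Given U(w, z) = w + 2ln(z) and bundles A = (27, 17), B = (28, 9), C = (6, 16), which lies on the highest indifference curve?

Bundle A

Evaluate utility at each bundle:
U(A) = 32.666.
U(B) = 32.394.
U(C) = 11.545.
Highest utility is A, so A ≻ B ≻ C.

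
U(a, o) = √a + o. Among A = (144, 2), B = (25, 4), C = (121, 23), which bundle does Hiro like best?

Bundle C

Evaluate utility at each bundle:
U(A) = 14.000.
U(B) = 9.000.
U(C) = 34.000.
Highest utility is C, so C ≻ A ≻ B.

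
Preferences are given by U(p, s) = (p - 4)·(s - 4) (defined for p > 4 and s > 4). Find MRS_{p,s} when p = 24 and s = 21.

MRS = 0.85

MU_p = (s−4), MU_s = (p−4).
MRS = (s−4)/(p−4).
At (24, 21): MRS = 0.85.
So at (24, 21) the consumer would give up 0.85 units of s for one more unit of p.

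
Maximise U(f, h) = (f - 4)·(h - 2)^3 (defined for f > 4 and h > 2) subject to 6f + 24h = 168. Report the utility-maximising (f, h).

MU_f = (h−2)^3, MU_h = 3·(f−4)·(h−2)^2.
MRS = (1/3)·(h−2)/(f−4).
Tangency: set MRS = p_f/p_h = 6/24 = 0.25.
So (1/3)·(h − 2)/(f − 4) = 0.25, i.e. (h − 2) = 0.75·(f − 4).
Rewrite the budget in excess-of-subsistence terms: 6·(f − 4) + 24·(h − 2) = 168 − 6·4 − 24·2 = 96.
Substituting, 24·(f − 4) = 96, so f − 4 = 4 and f* = 8.
Then h − 2 = 0.75·4 = 3, so h* = 5.

f* = 8, h* = 5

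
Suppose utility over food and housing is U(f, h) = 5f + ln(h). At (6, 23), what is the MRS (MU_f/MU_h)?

MRS = 115

MU_f = 5, MU_h = 1/h.
MRS = 5 ÷ (1/h).
At (6, 23): MRS = 115.
So at (6, 23) the consumer would give up 115 units of h for one more unit of f.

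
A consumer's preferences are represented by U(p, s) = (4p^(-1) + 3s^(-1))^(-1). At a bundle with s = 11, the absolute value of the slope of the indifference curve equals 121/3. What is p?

For CES with ρ = -1, MRS = (4/3)·(s/p)^2.
Setting (4/3)·(11/p)^2 = 121/3 gives (11/p)^2 = 30.25, so 11/p = 5.5 and p = 2.

p = 2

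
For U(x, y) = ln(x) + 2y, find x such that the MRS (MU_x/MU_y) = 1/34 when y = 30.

x = 17

MU_x = 1/x, MU_y = 2.
MRS = 1/x ÷ 2.
MRS depends only on x: 0.5/x = 1/34 ⇒ x = 0.5/(1/34) = 17.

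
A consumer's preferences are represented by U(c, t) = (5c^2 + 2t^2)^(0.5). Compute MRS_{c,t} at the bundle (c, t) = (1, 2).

MRS = 1.25

For CES with ρ = 2, MRS = (5/2)·(t/c)^(-1).
At (1, 2): MRS = 1.25.
So at (1, 2) the consumer would give up 1.25 units of t for one more unit of c.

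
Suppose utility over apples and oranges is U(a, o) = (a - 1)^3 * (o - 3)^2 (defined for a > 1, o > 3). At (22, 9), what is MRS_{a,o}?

MRS = 3/7

MU_a = 3·(a−1)^2·(o−3)^2, MU_o = 2·(a−1)^3·(o−3).
MRS = (3/2)·(o−3)/(a−1).
At (22, 9): MRS = 3/7.
So at (22, 9) the consumer would give up 3/7 units of o for one more unit of a.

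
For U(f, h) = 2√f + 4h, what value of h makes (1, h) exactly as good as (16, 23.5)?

U(16, 23.5) = 102.
Set U(1, h) = 102 and solve.
With f = 1: √1 = 1, so 4h = 102 − 2·1 = 100 and h = 25.
Check: U(1, 25) = 102.

h = 25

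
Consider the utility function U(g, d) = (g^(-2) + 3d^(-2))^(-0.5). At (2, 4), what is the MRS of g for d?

For CES with ρ = -2, MRS = (1/3)·(d/g)^3.
At (2, 4): MRS = 8/3.
The indifference curve has slope −8/3 at this bundle.

MRS = 8/3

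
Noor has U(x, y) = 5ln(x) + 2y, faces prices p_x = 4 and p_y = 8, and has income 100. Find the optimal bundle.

x* = 5, y* = 10

MU_x = 5/x, MU_y = 2.
MRS = 5/x ÷ 2.
Tangency: set MRS = p_x/p_y = 4/8 = 0.5.
MRS depends only on x: 2.5/x = 0.5 ⇒ x* = 2.5/0.5 = 5.
From the budget, 8·y = 100 − 4·5 = 80, so y* = 10.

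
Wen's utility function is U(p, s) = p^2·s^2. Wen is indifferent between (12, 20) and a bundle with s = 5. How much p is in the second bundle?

U(12, 20) = 57600.
Set U(p, 5) = 57600 and solve.
With s = 5: 5^2 = 25, so p^2 = 57600/25 = 2304; taking the square root, p = 48.
Check: U(48, 5) = 57600.

p = 48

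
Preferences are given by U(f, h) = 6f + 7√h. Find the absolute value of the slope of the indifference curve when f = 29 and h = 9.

MRS = 36/7

MU_f = 6, MU_h = 7/(2√h).
MRS = 6 ÷ (7/(2√h)).
At (29, 9): MRS = 36/7.
So at (29, 9) the consumer would give up 36/7 units of h for one more unit of f.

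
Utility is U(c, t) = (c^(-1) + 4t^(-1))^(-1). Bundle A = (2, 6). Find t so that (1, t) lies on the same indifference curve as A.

U depends on (c, t) only through S = c^(-1) + 4t^(-1), so equal utility means equal S. At (2, 6): S = 7/6.
With c = 1: 1^(-1) = 1, so 4t^(-1) = 7/6 − 1 = 1/6, i.e. t^(-1) = 1/24.
Hence t = 1/(1/24) = 24.
Check: U(1, 24) = 0.8571.

t = 24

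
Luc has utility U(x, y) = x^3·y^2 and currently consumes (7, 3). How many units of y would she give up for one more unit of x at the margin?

MU_x = 3·x^2·y^2 and MU_y = 2·x^3·y.
MRS = MU_x/MU_y = (3/2)·y/x.
At (7, 3): MRS = 9/14.
The indifference curve has slope −9/14 at this bundle.

MRS = 9/14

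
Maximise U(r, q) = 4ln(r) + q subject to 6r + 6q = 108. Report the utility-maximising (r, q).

MU_r = 4/r, MU_q = 1.
MRS = 4/r ÷ 1.
Tangency: set MRS = p_r/p_q = 6/6 = 1.
MRS depends only on r: 4/r = 1 ⇒ r* = 4/1 = 4.
From the budget, 6·q = 108 − 6·4 = 84, so q* = 14.

r* = 4, q* = 14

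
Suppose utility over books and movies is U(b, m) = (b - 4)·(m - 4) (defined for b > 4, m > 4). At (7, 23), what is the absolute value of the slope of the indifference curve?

MU_b = (m−4), MU_m = (b−4).
MRS = (m−4)/(b−4).
At (7, 23): MRS = 19/3.
The indifference curve has slope −19/3 at this bundle.

MRS = 19/3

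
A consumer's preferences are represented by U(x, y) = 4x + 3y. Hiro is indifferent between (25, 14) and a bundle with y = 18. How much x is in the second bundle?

x = 22

U(25, 14) = 142.
Set U(x, 18) = 142 and solve.
4x + 3·18 = 142 ⇒ 4x = 88 ⇒ x = 22.
Check: U(22, 18) = 142.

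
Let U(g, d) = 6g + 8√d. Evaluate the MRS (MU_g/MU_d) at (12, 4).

MU_g = 6, MU_d = 8/(2√d).
MRS = 6 ÷ (8/(2√d)).
At (12, 4): MRS = 3.
So at (12, 4) the consumer would give up 3 units of d for one more unit of g.

MRS = 3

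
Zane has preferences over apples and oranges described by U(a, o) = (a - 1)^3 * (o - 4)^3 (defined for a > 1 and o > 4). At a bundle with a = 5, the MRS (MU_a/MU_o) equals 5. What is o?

MU_a = 3·(a−1)^2·(o−4)^3, MU_o = 3·(a−1)^3·(o−4)^2.
MRS = (o−4)/(a−1).
Substitute a = 5: MRS = (o − 4)/4. Setting this equal to 5 gives o − 4 = 5·4 = 20, so o = 24.

o = 24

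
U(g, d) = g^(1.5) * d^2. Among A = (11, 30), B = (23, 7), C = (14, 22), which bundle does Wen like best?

Evaluate utility at each bundle:
U(A) = 32834.585.
U(B) = 5404.902.
U(C) = 25353.470.
Highest utility is A, so A ≻ C ≻ B.

Bundle A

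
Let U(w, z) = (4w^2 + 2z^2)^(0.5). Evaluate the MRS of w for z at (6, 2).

MRS = 6

For CES with ρ = 2, MRS = (4/2)·(z/w)^(-1).
At (6, 2): MRS = 6.
That is, one extra unit of w is worth 6 units of z at the margin.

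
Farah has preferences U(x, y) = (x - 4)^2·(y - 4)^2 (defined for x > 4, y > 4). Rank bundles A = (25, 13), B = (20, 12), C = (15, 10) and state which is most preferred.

Bundle A

Evaluate utility at each bundle:
U(A) = 35721.
U(B) = 16384.
U(C) = 4356.
Highest utility is A, so A ≻ B ≻ C.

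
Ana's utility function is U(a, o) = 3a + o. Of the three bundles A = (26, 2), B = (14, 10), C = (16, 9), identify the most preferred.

Evaluate utility at each bundle:
U(A) = 80.
U(B) = 52.
U(C) = 57.
Highest utility is A, so A ≻ C ≻ B.

Bundle A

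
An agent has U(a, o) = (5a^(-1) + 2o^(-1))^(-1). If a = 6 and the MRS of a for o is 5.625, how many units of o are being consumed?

o = 9

For CES with ρ = -1, MRS = (5/2)·(o/a)^2.
Setting (5/2)·(o/6)^2 = 5.625 gives (o/6)^2 = 2.25, so o/6 = 1.5 and o = 9.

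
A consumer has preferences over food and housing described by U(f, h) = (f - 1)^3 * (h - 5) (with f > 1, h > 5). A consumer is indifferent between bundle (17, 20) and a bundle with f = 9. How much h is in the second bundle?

U(17, 20) = 61440.
Set U(9, h) = 61440 and solve.
With f = 9: (9 − 1)^3 = 512, so (h − 5) = 61440/512 = 120.
So h = 5 + 120 = 125.
Check: U(9, 125) = 61440.

h = 125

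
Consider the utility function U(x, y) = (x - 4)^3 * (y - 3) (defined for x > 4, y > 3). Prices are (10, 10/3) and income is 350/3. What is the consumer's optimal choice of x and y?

MU_x = 3·(x−4)^2·(y−3), MU_y = (x−4)^3.
MRS = (3/1)·(y−3)/(x−4).
Tangency: set MRS = p_x/p_y = 10/(10/3) = 3.
So (3/1)·(y − 3)/(x − 4) = 3, i.e. (y − 3) = (x − 4).
Rewrite the budget in excess-of-subsistence terms: 10·(x − 4) + (10/3)·(y − 3) = 350/3 − 10·4 − (10/3)·3 = 200/3.
Substituting, (40/3)·(x − 4) = 200/3, so x − 4 = 5 and x* = 9.
Then y − 3 = 5, so y* = 8.

x* = 9, y* = 8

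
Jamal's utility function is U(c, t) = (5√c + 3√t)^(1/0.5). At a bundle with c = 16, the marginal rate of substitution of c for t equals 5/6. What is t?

t = 4

For CES with ρ = 0.5, MRS = (5/3)·√(t/c).
Setting (5/3)·√(t/16) = 5/6 gives √(t/16) = 0.5, so t/16 = 0.25 and t = 4.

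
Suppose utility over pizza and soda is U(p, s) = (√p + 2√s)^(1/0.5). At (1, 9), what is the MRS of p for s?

For CES with ρ = 0.5, MRS = (1/2)·√(s/p).
At (1, 9): MRS = 1.5.
That is, one extra unit of p is worth 1.5 units of s at the margin.

MRS = 1.5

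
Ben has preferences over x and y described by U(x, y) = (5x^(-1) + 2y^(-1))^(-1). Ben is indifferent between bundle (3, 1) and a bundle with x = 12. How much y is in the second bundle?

U depends on (x, y) only through S = 5x^(-1) + 2y^(-1), so equal utility means equal S. At (3, 1): S = 11/3.
With x = 12: 5·12^(-1) = 5/12, so 2y^(-1) = 11/3 − 5/12 = 3.25, i.e. y^(-1) = 1.625.
Hence y = 1/1.625 = 8/13.
Check: U(12, 8/13) = 0.2727.

y = 8/13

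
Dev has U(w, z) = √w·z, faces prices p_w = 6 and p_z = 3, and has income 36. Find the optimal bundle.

w* = 2, z* = 8

MU_w = 0.5·w^(-0.5)·z and MU_z = √w.
MRS = MU_w/MU_z = (0.5)·z/w.
Tangency: set MRS = p_w/p_z = 6/3 = 2.
So (0.5)·z/w = 2, i.e. z = 4·w.
Substitute into the budget 6·w + 3·z = 36: 18·w = 36, so w* = 2.
Then z* = 4·2 = 8.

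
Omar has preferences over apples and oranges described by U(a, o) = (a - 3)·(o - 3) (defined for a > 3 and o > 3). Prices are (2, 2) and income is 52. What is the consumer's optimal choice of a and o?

a* = 13, o* = 13

MU_a = (o−3), MU_o = (a−3).
MRS = (o−3)/(a−3).
Tangency: set MRS = p_a/p_o = 2/2 = 1.
So (o − 3)/(a − 3) = 1, i.e. (o − 3) = (a − 3).
Rewrite the budget in excess-of-subsistence terms: 2·(a − 3) + 2·(o − 3) = 52 − 2·3 − 2·3 = 40.
Substituting, 4·(a − 3) = 40, so a − 3 = 10 and a* = 13.
Then o − 3 = 10, so o* = 13.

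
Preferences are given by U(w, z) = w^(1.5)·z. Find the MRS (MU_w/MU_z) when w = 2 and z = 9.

MU_w = 1.5·√w·z and MU_z = w^(1.5).
MRS = MU_w/MU_z = (1.5)·z/w.
At (2, 9): MRS = 6.75.
So at (2, 9) the consumer would give up 6.75 units of z for one more unit of w.

MRS = 6.75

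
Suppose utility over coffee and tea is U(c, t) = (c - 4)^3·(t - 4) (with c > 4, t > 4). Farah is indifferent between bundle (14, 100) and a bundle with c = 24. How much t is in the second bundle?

t = 16

U(14, 100) = 96000.
Set U(24, t) = 96000 and solve.
With c = 24: (24 − 4)^3 = 8000, so (t − 4) = 96000/8000 = 12.
So t = 4 + 12 = 16.
Check: U(24, 16) = 96000.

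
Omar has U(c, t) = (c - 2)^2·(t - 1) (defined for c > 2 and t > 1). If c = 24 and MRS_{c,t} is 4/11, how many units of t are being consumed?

t = 5

MU_c = 2·(c−2)·(t−1), MU_t = (c−2)^2.
MRS = (2/1)·(t−1)/(c−2).
Substitute c = 24: MRS = (t − 1)/11. Setting this equal to 4/11 gives t − 1 = (4/11)·11 = 4, so t = 5.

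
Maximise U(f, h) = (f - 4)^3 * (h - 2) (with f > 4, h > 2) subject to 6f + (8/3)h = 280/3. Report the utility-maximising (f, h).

f* = 12, h* = 8

MU_f = 3·(f−4)^2·(h−2), MU_h = (f−4)^3.
MRS = (3/1)·(h−2)/(f−4).
Tangency: set MRS = p_f/p_h = 6/(8/3) = 2.25.
So (3/1)·(h − 2)/(f − 4) = 2.25, i.e. (h − 2) = 0.75·(f − 4).
Rewrite the budget in excess-of-subsistence terms: 6·(f − 4) + (8/3)·(h − 2) = 280/3 − 6·4 − (8/3)·2 = 64.
Substituting, 8·(f − 4) = 64, so f − 4 = 8 and f* = 12.
Then h − 2 = 0.75·8 = 6, so h* = 8.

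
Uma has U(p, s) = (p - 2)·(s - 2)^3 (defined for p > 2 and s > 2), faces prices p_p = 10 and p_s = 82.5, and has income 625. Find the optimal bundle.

p* = 13, s* = 6

MU_p = (s−2)^3, MU_s = 3·(p−2)·(s−2)^2.
MRS = (1/3)·(s−2)/(p−2).
Tangency: set MRS = p_p/p_s = 10/82.5 = 4/33.
So (1/3)·(s − 2)/(p − 2) = 4/33, i.e. (s − 2) = (4/11)·(p − 2).
Rewrite the budget in excess-of-subsistence terms: 10·(p − 2) + 82.5·(s − 2) = 625 − 10·2 − 82.5·2 = 440.
Substituting, 40·(p − 2) = 440, so p − 2 = 11 and p* = 13.
Then s − 2 = (4/11)·11 = 4, so s* = 6.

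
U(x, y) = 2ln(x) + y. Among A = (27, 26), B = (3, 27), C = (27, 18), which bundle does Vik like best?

Evaluate utility at each bundle:
U(A) = 32.592.
U(B) = 29.197.
U(C) = 24.592.
Highest utility is A, so A ≻ B ≻ C.

Bundle A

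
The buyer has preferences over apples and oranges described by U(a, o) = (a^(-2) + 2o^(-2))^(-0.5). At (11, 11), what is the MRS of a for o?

For CES with ρ = -2, MRS = (1/2)·(o/a)^3.
At (11, 11): MRS = 0.5.
So at (11, 11) the consumer would give up 0.5 units of o for one more unit of a.

MRS = 0.5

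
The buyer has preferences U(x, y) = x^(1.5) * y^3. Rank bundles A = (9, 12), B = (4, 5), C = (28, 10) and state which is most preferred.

Evaluate utility at each bundle:
U(A) = 46656.000.
U(B) = 1000.000.
U(C) = 148162.073.
Highest utility is C, so C ≻ A ≻ B.

Bundle C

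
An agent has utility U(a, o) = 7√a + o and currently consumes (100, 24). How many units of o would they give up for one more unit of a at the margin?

MU_a = 7/(2√a), MU_o = 1.
MRS = 7/(2√a) ÷ 1.
At (100, 24): MRS = 0.35.
The indifference curve has slope −0.35 at this bundle.

MRS = 0.35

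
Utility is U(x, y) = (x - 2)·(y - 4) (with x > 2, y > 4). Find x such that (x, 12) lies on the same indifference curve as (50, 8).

x = 26

U(50, 8) = 192.
Set U(x, 12) = 192 and solve.
With y = 12: (12 − 4) = 8, so (x − 2) = 192/8 = 24.
So x = 2 + 24 = 26.
Check: U(26, 12) = 192.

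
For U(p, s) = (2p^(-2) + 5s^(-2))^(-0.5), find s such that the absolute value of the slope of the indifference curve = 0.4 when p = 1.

For CES with ρ = -2, MRS = (2/5)·(s/p)^3.
Setting (2/5)·(s/1)^3 = 0.4 gives (s/1)^3 = 1, so s/1 = 1 and s = 1.

s = 1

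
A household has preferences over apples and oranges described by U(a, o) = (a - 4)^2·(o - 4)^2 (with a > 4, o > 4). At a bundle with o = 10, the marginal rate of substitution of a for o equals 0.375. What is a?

MU_a = 2·(a−4)·(o−4)^2, MU_o = 2·(a−4)^2·(o−4).
MRS = (o−4)/(a−4).
Substitute o = 10: MRS = 6/(a − 4). Setting this equal to 0.375 gives a − 4 = 6/0.375 = 16, so a = 20.

a = 20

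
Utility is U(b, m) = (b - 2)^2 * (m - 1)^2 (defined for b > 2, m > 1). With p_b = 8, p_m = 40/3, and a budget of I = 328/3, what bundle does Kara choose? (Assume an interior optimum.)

b* = 7, m* = 4

MU_b = 2·(b−2)·(m−1)^2, MU_m = 2·(b−2)^2·(m−1).
MRS = (m−1)/(b−2).
Tangency: set MRS = p_b/p_m = 8/(40/3) = 0.6.
So (m − 1)/(b − 2) = 0.6, i.e. (m − 1) = 0.6·(b − 2).
Rewrite the budget in excess-of-subsistence terms: 8·(b − 2) + (40/3)·(m − 1) = 328/3 − 8·2 − (40/3)·1 = 80.
Substituting, 16·(b − 2) = 80, so b − 2 = 5 and b* = 7.
Then m − 1 = 0.6·5 = 3, so m* = 4.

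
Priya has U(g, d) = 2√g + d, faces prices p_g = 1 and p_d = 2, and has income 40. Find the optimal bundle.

MU_g = 2/(2√g), MU_d = 1.
MRS = 2/(2√g) ÷ 1.
Tangency: set MRS = p_g/p_d = 1/2 = 0.5.
MRS depends only on g: 1/√g = 0.5 ⇒ √g = 1/0.5 = 2 ⇒ g* = 4.
From the budget, 2·d = 40 − 1·4 = 36, so d* = 18.

g* = 4, d* = 18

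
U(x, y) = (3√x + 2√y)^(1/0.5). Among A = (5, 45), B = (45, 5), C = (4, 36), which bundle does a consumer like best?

Evaluate utility at each bundle:
U(A) = 405.000.
U(B) = 605.000.
U(C) = 324.000.
Highest utility is B, so B ≻ A ≻ C.

Bundle B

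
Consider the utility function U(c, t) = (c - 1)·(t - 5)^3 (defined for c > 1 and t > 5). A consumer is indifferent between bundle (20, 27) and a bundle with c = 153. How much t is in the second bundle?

U(20, 27) = 202312.
Set U(153, t) = 202312 and solve.
With c = 153: (153 − 1) = 152, so (t − 5)^3 = 202312/152 = 1331.
Taking the cube root (with t > 5): t − 5 = 11, so t = 16.
Check: U(153, 16) = 202312.

t = 16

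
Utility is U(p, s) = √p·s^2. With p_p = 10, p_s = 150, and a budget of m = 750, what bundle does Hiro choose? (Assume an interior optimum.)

p* = 15, s* = 4

MU_p = 0.5·p^(-0.5)·s^2 and MU_s = 2·√p·s.
MRS = MU_p/MU_s = (0.25)·s/p.
Tangency: set MRS = p_p/p_s = 10/150 = 1/15.
So (0.25)·s/p = 1/15, i.e. s = (4/15)·p.
Substitute into the budget 10·p + 150·s = 750: 50·p = 750, so p* = 15.
Then s* = (4/15)·15 = 4.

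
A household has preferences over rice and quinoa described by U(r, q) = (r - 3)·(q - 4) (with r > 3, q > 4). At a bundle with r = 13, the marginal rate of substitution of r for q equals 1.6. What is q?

MU_r = (q−4), MU_q = (r−3).
MRS = (q−4)/(r−3).
Substitute r = 13: MRS = (q − 4)/10. Setting this equal to 1.6 gives q − 4 = 1.6·10 = 16, so q = 20.

q = 20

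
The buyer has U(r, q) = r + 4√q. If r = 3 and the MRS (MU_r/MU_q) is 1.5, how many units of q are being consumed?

q = 9

MU_r = 1, MU_q = 4/(2√q).
MRS = 1 ÷ (4/(2√q)).
MRS depends only on q: 0.5·√q = 1.5 ⇒ √q = 1.5/0.5 = 3 ⇒ q = 9.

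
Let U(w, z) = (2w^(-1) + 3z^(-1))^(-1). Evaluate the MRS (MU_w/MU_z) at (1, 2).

For CES with ρ = -1, MRS = (2/3)·(z/w)^2.
At (1, 2): MRS = 8/3.
The indifference curve has slope −8/3 at this bundle.

MRS = 8/3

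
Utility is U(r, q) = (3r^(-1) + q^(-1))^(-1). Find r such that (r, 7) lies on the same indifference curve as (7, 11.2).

r = 8

U depends on (r, q) only through S = 3r^(-1) + q^(-1), so equal utility means equal S. At (7, 11.2): S = 29/56.
With q = 7: 7^(-1) = 1/7, so 3r^(-1) = 29/56 − 1/7 = 0.375, i.e. r^(-1) = 0.125.
Hence r = 1/0.125 = 8.
Check: U(8, 7) = 1.931.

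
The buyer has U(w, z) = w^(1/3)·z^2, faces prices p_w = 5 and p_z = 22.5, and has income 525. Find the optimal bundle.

MU_w = 1/3·w^(-2/3)·z^2 and MU_z = 2·w^(1/3)·z.
MRS = MU_w/MU_z = (1/6)·z/w.
Tangency: set MRS = p_w/p_z = 5/22.5 = 2/9.
So (1/6)·z/w = 2/9, i.e. z = (4/3)·w.
Substitute into the budget 5·w + 22.5·z = 525: 35·w = 525, so w* = 15.
Then z* = (4/3)·15 = 20.

w* = 15, z* = 20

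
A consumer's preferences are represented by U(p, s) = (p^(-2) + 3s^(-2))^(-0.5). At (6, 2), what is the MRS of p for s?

For CES with ρ = -2, MRS = (1/3)·(s/p)^3.
At (6, 2): MRS = 1/81.
So at (6, 2) the consumer would give up 1/81 units of s for one more unit of p.

MRS = 1/81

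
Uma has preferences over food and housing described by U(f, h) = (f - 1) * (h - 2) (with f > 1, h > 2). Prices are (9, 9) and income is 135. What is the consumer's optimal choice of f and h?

f* = 7, h* = 8

MU_f = (h−2), MU_h = (f−1).
MRS = (h−2)/(f−1).
Tangency: set MRS = p_f/p_h = 9/9 = 1.
So (h − 2)/(f − 1) = 1, i.e. (h − 2) = (f − 1).
Rewrite the budget in excess-of-subsistence terms: 9·(f − 1) + 9·(h − 2) = 135 − 9·1 − 9·2 = 108.
Substituting, 18·(f − 1) = 108, so f − 1 = 6 and f* = 7.
Then h − 2 = 6, so h* = 8.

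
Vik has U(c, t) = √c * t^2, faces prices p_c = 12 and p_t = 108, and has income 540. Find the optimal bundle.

c* = 9, t* = 4

MU_c = 0.5·c^(-0.5)·t^2 and MU_t = 2·√c·t.
MRS = MU_c/MU_t = (0.25)·t/c.
Tangency: set MRS = p_c/p_t = 12/108 = 1/9.
So (0.25)·t/c = 1/9, i.e. t = (4/9)·c.
Substitute into the budget 12·c + 108·t = 540: 60·c = 540, so c* = 9.
Then t* = (4/9)·9 = 4.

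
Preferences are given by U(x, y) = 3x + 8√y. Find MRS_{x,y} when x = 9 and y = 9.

MU_x = 3, MU_y = 8/(2√y).
MRS = 3 ÷ (8/(2√y)).
At (9, 9): MRS = 2.25.
The indifference curve has slope −2.25 at this bundle.

MRS = 2.25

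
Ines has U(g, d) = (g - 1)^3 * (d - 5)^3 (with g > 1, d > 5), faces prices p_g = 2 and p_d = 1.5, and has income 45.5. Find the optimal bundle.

MU_g = 3·(g−1)^2·(d−5)^3, MU_d = 3·(g−1)^3·(d−5)^2.
MRS = (d−5)/(g−1).
Tangency: set MRS = p_g/p_d = 2/1.5 = 4/3.
So (d − 5)/(g − 1) = 4/3, i.e. (d − 5) = (4/3)·(g − 1).
Rewrite the budget in excess-of-subsistence terms: 2·(g − 1) + 1.5·(d − 5) = 45.5 − 2·1 − 1.5·5 = 36.
Substituting, 4·(g − 1) = 36, so g − 1 = 9 and g* = 10.
Then d − 5 = (4/3)·9 = 12, so d* = 17.

g* = 10, d* = 17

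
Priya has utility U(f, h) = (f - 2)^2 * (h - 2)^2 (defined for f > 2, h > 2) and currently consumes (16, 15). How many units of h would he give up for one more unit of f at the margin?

MRS = 13/14

MU_f = 2·(f−2)·(h−2)^2, MU_h = 2·(f−2)^2·(h−2).
MRS = (h−2)/(f−2).
At (16, 15): MRS = 13/14.
So at (16, 15) the consumer would give up 13/14 units of h for one more unit of f.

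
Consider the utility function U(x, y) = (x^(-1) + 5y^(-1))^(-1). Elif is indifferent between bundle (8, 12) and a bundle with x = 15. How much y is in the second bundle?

U depends on (x, y) only through S = x^(-1) + 5y^(-1), so equal utility means equal S. At (8, 12): S = 13/24.
With x = 15: 15^(-1) = 1/15, so 5y^(-1) = 13/24 − 1/15 = 19/40, i.e. y^(-1) = 19/200.
Hence y = 1/(19/200) = 200/19.
Check: U(15, 200/19) = 1.8462.

y = 200/19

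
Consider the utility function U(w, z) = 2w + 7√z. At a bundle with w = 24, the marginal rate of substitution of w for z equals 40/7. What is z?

MU_w = 2, MU_z = 7/(2√z).
MRS = 2 ÷ (7/(2√z)).
MRS depends only on z: (4/7)·√z = 40/7 ⇒ √z = (40/7)/(4/7) = 10 ⇒ z = 100.

z = 100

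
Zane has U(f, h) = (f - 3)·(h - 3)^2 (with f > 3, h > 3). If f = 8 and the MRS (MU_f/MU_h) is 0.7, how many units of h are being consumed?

MU_f = (h−3)^2, MU_h = 2·(f−3)·(h−3).
MRS = (1/2)·(h−3)/(f−3).
Substitute f = 8: MRS = (h − 3)/10. Setting this equal to 0.7 gives h − 3 = 0.7·10 = 7, so h = 10.

h = 10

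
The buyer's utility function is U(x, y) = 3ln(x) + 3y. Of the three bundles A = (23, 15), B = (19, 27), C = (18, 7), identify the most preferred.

Bundle B

Evaluate utility at each bundle:
U(A) = 54.406.
U(B) = 89.833.
U(C) = 29.671.
Highest utility is B, so B ≻ A ≻ C.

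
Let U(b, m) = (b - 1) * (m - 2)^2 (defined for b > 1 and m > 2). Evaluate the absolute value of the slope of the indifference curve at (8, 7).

MRS = 5/14

MU_b = (m−2)^2, MU_m = 2·(b−1)·(m−2).
MRS = (1/2)·(m−2)/(b−1).
At (8, 7): MRS = 5/14.
So at (8, 7) the consumer would give up 5/14 units of m for one more unit of b.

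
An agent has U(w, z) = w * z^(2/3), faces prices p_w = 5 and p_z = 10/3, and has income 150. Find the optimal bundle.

w* = 18, z* = 18

MU_w = z^(2/3) and MU_z = 2/3·w·z^(-1/3).
MRS = MU_w/MU_z = (1.5)·z/w.
Tangency: set MRS = p_w/p_z = 5/(10/3) = 1.5.
So (1.5)·z/w = 1.5, i.e. z = w.
Substitute into the budget 5·w + (10/3)·z = 150: (25/3)·w = 150, so w* = 18.
Then z* = 18.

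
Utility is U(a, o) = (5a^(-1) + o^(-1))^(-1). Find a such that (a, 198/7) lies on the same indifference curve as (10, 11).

a = 9

U depends on (a, o) only through S = 5a^(-1) + o^(-1), so equal utility means equal S. At (10, 11): S = 13/22.
With o = 198/7: (198/7)^(-1) = 7/198, so 5a^(-1) = 13/22 − 7/198 = 5/9, i.e. a^(-1) = 1/9.
Hence a = 1/(1/9) = 9.
Check: U(9, 198/7) = 1.6923.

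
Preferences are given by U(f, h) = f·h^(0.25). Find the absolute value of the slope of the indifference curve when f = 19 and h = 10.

MU_f = h^(0.25) and MU_h = 0.25·f·h^(-0.75).
MRS = MU_f/MU_h = (4)·h/f.
At (19, 10): MRS = 40/19.
That is, one extra unit of f is worth 40/19 units of h at the margin.

MRS = 40/19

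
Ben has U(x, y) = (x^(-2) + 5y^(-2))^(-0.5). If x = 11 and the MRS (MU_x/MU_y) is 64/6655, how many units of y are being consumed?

y = 4

For CES with ρ = -2, MRS = (1/5)·(y/x)^3.
Setting (1/5)·(y/11)^3 = 64/6655 gives (y/11)^3 = 64/1331, so y/11 = 4/11 and y = 4.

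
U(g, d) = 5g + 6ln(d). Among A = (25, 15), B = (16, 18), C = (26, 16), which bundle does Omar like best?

Evaluate utility at each bundle:
U(A) = 141.248.
U(B) = 97.342.
U(C) = 146.636.
Highest utility is C, so C ≻ A ≻ B.

Bundle C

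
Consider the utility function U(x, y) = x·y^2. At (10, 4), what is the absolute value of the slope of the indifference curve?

MU_x = y^2 and MU_y = 2·x·y.
MRS = MU_x/MU_y = (1/2)·y/x.
At (10, 4): MRS = 0.2.
That is, one extra unit of x is worth 0.2 units of y at the margin.

MRS = 0.2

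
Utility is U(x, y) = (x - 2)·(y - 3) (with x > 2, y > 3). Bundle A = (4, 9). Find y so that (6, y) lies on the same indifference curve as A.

U(4, 9) = 12.
Set U(6, y) = 12 and solve.
With x = 6: (6 − 2) = 4, so (y − 3) = 12/4 = 3.
So y = 3 + 3 = 6.
Check: U(6, 6) = 12.

y = 6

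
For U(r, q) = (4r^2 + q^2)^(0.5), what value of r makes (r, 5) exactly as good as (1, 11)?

r = 5

U depends on (r, q) only through S = 4r^2 + q^2, so equal utility means equal S. At (1, 11): S = 125.
With q = 5: 5^2 = 25, so 4r^2 = 125 − 25 = 100, i.e. r^2 = 25.
Hence r = √25 = 5.
Check: U(5, 5) = 11.1803.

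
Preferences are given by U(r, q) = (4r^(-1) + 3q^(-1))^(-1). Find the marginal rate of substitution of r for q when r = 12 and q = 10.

MRS = 25/27

For CES with ρ = -1, MRS = (4/3)·(q/r)^2.
At (12, 10): MRS = 25/27.
So at (12, 10) the consumer would give up 25/27 units of q for one more unit of r.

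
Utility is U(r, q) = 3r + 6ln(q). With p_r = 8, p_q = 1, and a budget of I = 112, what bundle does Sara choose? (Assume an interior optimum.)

MU_r = 3, MU_q = 6/q.
MRS = 3 ÷ (6/q).
Tangency: set MRS = p_r/p_q = 8/1 = 8.
MRS depends only on q: 0.5·q = 8 ⇒ q* = 8/0.5 = 16.
From the budget, 8·r = 112 − 1·16 = 96, so r* = 12.

r* = 12, q* = 16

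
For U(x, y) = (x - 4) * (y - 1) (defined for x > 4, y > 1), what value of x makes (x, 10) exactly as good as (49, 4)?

U(49, 4) = 135.
Set U(x, 10) = 135 and solve.
With y = 10: (10 − 1) = 9, so (x − 4) = 135/9 = 15.
So x = 4 + 15 = 19.
Check: U(19, 10) = 135.

x = 19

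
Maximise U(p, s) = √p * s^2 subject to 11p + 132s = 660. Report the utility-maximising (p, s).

p* = 12, s* = 4

MU_p = 0.5·p^(-0.5)·s^2 and MU_s = 2·√p·s.
MRS = MU_p/MU_s = (0.25)·s/p.
Tangency: set MRS = p_p/p_s = 11/132 = 1/12.
So (0.25)·s/p = 1/12, i.e. s = (1/3)·p.
Substitute into the budget 11·p + 132·s = 660: 55·p = 660, so p* = 12.
Then s* = (1/3)·12 = 4.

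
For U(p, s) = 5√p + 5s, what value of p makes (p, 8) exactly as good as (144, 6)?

U(144, 6) = 90.
Set U(p, 8) = 90 and solve.
With s = 8: 5√p = 90 − 5·8 = 50, so √p = 10 and p = 100.
Check: U(100, 8) = 90.

p = 100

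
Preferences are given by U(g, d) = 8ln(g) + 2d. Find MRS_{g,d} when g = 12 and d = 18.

MU_g = 8/g, MU_d = 2.
MRS = 8/g ÷ 2.
At (12, 18): MRS = 1/3.
So at (12, 18) the consumer would give up 1/3 units of d for one more unit of g.

MRS = 1/3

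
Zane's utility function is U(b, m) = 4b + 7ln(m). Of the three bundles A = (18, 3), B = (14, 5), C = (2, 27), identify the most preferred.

Bundle A

Evaluate utility at each bundle:
U(A) = 79.690.
U(B) = 67.266.
U(C) = 31.071.
Highest utility is A, so A ≻ B ≻ C.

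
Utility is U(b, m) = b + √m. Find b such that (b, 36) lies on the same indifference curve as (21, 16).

b = 19

U(21, 16) = 25.
Set U(b, 36) = 25 and solve.
With m = 36: √36 = 6, so b = 25 − 6 = 19.
Check: U(19, 36) = 25.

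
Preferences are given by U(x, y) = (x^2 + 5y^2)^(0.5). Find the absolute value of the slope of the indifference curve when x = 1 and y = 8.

For CES with ρ = 2, MRS = (1/5)·(y/x)^(-1).
At (1, 8): MRS = 1/40.
So at (1, 8) the consumer would give up 1/40 units of y for one more unit of x.

MRS = 1/40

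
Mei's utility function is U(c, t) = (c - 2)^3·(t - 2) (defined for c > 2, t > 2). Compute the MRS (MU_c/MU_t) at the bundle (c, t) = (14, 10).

MRS = 2

MU_c = 3·(c−2)^2·(t−2), MU_t = (c−2)^3.
MRS = (3/1)·(t−2)/(c−2).
At (14, 10): MRS = 2.
That is, one extra unit of c is worth 2 units of t at the margin.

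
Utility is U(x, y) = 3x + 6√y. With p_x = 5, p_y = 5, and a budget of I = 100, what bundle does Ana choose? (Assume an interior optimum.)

x* = 19, y* = 1

MU_x = 3, MU_y = 6/(2√y).
MRS = 3 ÷ (6/(2√y)).
Tangency: set MRS = p_x/p_y = 5/5 = 1.
MRS depends only on y: √y = 1 ⇒ √y = 1 ⇒ y* = 1.
From the budget, 5·x = 100 − 5·1 = 95, so x* = 19.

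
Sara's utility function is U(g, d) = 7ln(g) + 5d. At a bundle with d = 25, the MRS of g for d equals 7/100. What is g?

MU_g = 7/g, MU_d = 5.
MRS = 7/g ÷ 5.
MRS depends only on g: 1.4/g = 7/100 ⇒ g = 1.4/(7/100) = 20.

g = 20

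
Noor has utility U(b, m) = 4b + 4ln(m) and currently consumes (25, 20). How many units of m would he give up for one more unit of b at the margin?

MU_b = 4, MU_m = 4/m.
MRS = 4 ÷ (4/m).
At (25, 20): MRS = 20.
So at (25, 20) the consumer would give up 20 units of m for one more unit of b.

MRS = 20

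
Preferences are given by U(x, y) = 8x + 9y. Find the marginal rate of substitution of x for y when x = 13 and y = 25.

MU_x = 8, MU_y = 9, so MRS = 8/9 at every bundle.
At (13, 25): MRS = 8/9.
The indifference curve has slope −8/9 at this bundle.

MRS = 8/9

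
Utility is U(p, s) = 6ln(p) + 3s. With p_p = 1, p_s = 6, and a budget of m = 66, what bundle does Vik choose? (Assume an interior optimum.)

p* = 12, s* = 9

MU_p = 6/p, MU_s = 3.
MRS = 6/p ÷ 3.
Tangency: set MRS = p_p/p_s = 1/6.
MRS depends only on p: 2/p = 1/6 ⇒ p* = 2/(1/6) = 12.
From the budget, 6·s = 66 − 1·12 = 54, so s* = 9.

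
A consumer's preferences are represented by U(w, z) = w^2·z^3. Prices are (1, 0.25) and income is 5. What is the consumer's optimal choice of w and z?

w* = 2, z* = 12

MU_w = 2·w·z^3 and MU_z = 3·w^2·z^2.
MRS = MU_w/MU_z = (2/3)·z/w.
Tangency: set MRS = p_w/p_z = 1/0.25 = 4.
So (2/3)·z/w = 4, i.e. z = 6·w.
Substitute into the budget 1·w + 0.25·z = 5: 2.5·w = 5, so w* = 2.
Then z* = 6·2 = 12.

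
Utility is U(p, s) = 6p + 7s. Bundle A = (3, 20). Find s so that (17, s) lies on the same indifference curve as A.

s = 8

U(3, 20) = 158.
Set U(17, s) = 158 and solve.
6·17 + 7s = 158 ⇒ 7s = 56 ⇒ s = 8.
Check: U(17, 8) = 158.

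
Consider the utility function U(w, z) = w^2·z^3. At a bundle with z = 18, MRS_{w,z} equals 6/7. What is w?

MU_w = 2·w·z^3 and MU_z = 3·w^2·z^2.
MRS = MU_w/MU_z = (2/3)·z/w.
Substitute z = 18: MRS = 12/w. Setting 12/w = 6/7 gives w = 12/(6/7) = 14.

w = 14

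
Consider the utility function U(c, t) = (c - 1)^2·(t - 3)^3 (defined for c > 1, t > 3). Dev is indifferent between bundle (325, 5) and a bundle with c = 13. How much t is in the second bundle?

U(325, 5) = 839808.
Set U(13, t) = 839808 and solve.
With c = 13: (13 − 1)^2 = 144, so (t − 3)^3 = 839808/144 = 5832.
Taking the cube root (with t > 3): t − 3 = 18, so t = 21.
Check: U(13, 21) = 839808.

t = 21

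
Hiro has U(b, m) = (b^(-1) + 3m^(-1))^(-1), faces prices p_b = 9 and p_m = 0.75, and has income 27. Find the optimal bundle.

b* = 2, m* = 12

For CES with ρ = -1, MRS = (1/3)·(m/b)^2.
Tangency: set MRS = p_b/p_m = 9/0.75 = 12.
So (m/b)^2 = 36; taking the square root, m/b = 6, i.e. m = 6·b.
Substitute into the budget 9·b + 0.75·m = 27: 13.5·b = 27, so b* = 2 and m* = 6·2 = 12.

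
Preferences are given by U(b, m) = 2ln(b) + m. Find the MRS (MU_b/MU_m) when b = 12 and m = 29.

MU_b = 2/b, MU_m = 1.
MRS = 2/b ÷ 1.
At (12, 29): MRS = 1/6.
The indifference curve has slope −1/6 at this bundle.

MRS = 1/6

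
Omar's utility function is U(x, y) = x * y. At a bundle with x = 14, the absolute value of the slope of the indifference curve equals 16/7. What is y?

y = 32

MU_x = y and MU_y = x.
MRS = MU_x/MU_y = y/x.
Substitute x = 14: MRS = y/14. Setting y/14 = 16/7 gives y = (16/7)·14 = 32.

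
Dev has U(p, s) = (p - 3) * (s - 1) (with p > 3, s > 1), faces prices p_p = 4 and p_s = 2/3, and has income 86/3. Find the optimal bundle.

p* = 5, s* = 13

MU_p = (s−1), MU_s = (p−3).
MRS = (s−1)/(p−3).
Tangency: set MRS = p_p/p_s = 4/(2/3) = 6.
So (s − 1)/(p − 3) = 6, i.e. (s − 1) = 6·(p − 3).
Rewrite the budget in excess-of-subsistence terms: 4·(p − 3) + (2/3)·(s − 1) = 86/3 − 4·3 − (2/3)·1 = 16.
Substituting, 8·(p − 3) = 16, so p − 3 = 2 and p* = 5.
Then s − 1 = 6·2 = 12, so s* = 13.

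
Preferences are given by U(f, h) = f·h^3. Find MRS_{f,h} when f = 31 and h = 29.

MU_f = h^3 and MU_h = 3·f·h^2.
MRS = MU_f/MU_h = (1/3)·h/f.
At (31, 29): MRS = 29/93.
So at (31, 29) the consumer would give up 29/93 units of h for one more unit of f.

MRS = 29/93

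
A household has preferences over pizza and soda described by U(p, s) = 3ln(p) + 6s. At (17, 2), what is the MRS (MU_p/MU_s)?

MRS = 1/34

MU_p = 3/p, MU_s = 6.
MRS = 3/p ÷ 6.
At (17, 2): MRS = 1/34.
The indifference curve has slope −1/34 at this bundle.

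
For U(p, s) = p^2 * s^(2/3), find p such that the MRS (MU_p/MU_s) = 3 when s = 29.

p = 29

MU_p = 2·p·s^(2/3) and MU_s = 2/3·p^2·s^(-1/3).
MRS = MU_p/MU_s = (3)·s/p.
Substitute s = 29: MRS = 87/p. Setting 87/p = 3 gives p = 87/3 = 29.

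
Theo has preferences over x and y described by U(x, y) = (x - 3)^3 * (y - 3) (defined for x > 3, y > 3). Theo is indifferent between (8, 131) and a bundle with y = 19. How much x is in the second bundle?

x = 13

U(8, 131) = 16000.
Set U(x, 19) = 16000 and solve.
With y = 19: (19 − 3) = 16, so (x − 3)^3 = 16000/16 = 1000.
Taking the cube root (with x > 3): x − 3 = 10, so x = 13.
Check: U(13, 19) = 16000.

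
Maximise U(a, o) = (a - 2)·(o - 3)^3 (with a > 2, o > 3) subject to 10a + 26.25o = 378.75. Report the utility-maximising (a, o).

MU_a = (o−3)^3, MU_o = 3·(a−2)·(o−3)^2.
MRS = (1/3)·(o−3)/(a−2).
Tangency: set MRS = p_a/p_o = 10/26.25 = 8/21.
So (1/3)·(o − 3)/(a − 2) = 8/21, i.e. (o − 3) = (8/7)·(a − 2).
Rewrite the budget in excess-of-subsistence terms: 10·(a − 2) + 26.25·(o − 3) = 378.75 − 10·2 − 26.25·3 = 280.
Substituting, 40·(a − 2) = 280, so a − 2 = 7 and a* = 9.
Then o − 3 = (8/7)·7 = 8, so o* = 11.

a* = 9, o* = 11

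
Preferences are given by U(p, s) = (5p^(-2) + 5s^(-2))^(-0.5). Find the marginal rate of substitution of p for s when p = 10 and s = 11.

For CES with ρ = -2, MRS = (s/p)^3.
At (10, 11): MRS = 1331/1000.
The indifference curve has slope −1331/1000 at this bundle.

MRS = 1331/1000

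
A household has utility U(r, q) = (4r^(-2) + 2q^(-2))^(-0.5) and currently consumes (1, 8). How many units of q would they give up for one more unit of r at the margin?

For CES with ρ = -2, MRS = (4/2)·(q/r)^3.
At (1, 8): MRS = 1024.
The indifference curve has slope −1024 at this bundle.

MRS = 1024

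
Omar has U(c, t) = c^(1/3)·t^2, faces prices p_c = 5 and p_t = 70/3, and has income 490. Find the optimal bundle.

c* = 14, t* = 18

MU_c = 1/3·c^(-2/3)·t^2 and MU_t = 2·c^(1/3)·t.
MRS = MU_c/MU_t = (1/6)·t/c.
Tangency: set MRS = p_c/p_t = 5/(70/3) = 3/14.
So (1/6)·t/c = 3/14, i.e. t = (9/7)·c.
Substitute into the budget 5·c + (70/3)·t = 490: 35·c = 490, so c* = 14.
Then t* = (9/7)·14 = 18.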